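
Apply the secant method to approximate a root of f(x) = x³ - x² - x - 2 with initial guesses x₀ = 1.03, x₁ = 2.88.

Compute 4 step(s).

f(x) = x³ - x² - x - 2
x₀ = 1.03, x₁ = 2.88

Secant formula: x_{n+1} = x_n - f(x_n)(x_n - x_{n-1})/(f(x_n) - f(x_{n-1}))

Iteration 1:
  f(1.030000) = -2.998173
  f(2.880000) = 10.713472
  x_2 = 2.880000 - 10.713472×(2.880000 - 1.030000)/(10.713472 - (-2.998173))
       = 1.434519
Iteration 2:
  f(2.880000) = 10.713472
  f(1.434519) = -2.540346
  x_3 = 1.434519 - (-2.540346)×(1.434519 - 2.880000)/(-2.540346 - 10.713472)
       = 1.711573
Iteration 3:
  f(1.434519) = -2.540346
  f(1.711573) = -1.627033
  x_4 = 1.711573 - (-1.627033)×(1.711573 - 1.434519)/(-1.627033 - (-2.540346))
       = 2.205134
Iteration 4:
  f(1.711573) = -1.627033
  f(2.205134) = 1.654970
  x_5 = 2.205134 - 1.654970×(2.205134 - 1.711573)/(1.654970 - (-1.627033))
       = 1.956253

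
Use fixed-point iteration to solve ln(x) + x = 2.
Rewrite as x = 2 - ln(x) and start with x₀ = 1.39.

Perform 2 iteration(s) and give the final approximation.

Equation: ln(x) + x = 2
Fixed-point form: x = 2 - ln(x)
x₀ = 1.39

x_1 = g(1.390000) = 1.670696
x_2 = g(1.670696) = 1.486760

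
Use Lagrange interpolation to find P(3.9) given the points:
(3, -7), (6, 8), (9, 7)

Lagrange interpolation formula:
P(x) = Σ yᵢ × Lᵢ(x)
where Lᵢ(x) = Π_{j≠i} (x - xⱼ)/(xᵢ - xⱼ)

L_0(3.9) = (3.9 - 6)/(3 - 6) × (3.9 - 9)/(3 - 9) = 0.595000
L_1(3.9) = (3.9 - 3)/(6 - 3) × (3.9 - 9)/(6 - 9) = 0.510000
L_2(3.9) = (3.9 - 3)/(9 - 3) × (3.9 - 6)/(9 - 6) = -0.105000

P(3.9) = (-7)×L_0(3.9) + 8×L_1(3.9) + 7×L_2(3.9)
P(3.9) = -0.820000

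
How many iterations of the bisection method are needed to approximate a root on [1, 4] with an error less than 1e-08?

We need (b-a)/2^n ≤ 1e-08
(4 - 1)/2^n ≤ 1e-08
3/2^n ≤ 1e-08
2^n ≥ 300000000
n ≥ log₂(300000000) = 28.16
n ≥ 29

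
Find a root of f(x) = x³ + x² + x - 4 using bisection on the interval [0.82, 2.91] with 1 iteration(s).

f(x) = x³ + x² + x - 4
Initial interval: [0.82, 2.91]

Iteration 1:
  c_1 = (0.820000 + 2.910000)/2 = 1.865000
  f(c_1) = f(1.865000) = 7.830115
  f(a) × f(c) < 0, new interval: [0.820000, 1.865000]

After 1 iteration(s), the approximation is c_1 = 1.865000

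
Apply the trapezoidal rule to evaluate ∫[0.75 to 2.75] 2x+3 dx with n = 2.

f(x) = 2x+3
a = 0.75, b = 2.75, n = 2
h = (b - a)/n = 1.000000

Trapezoidal rule: (h/2)[f(x₀) + 2f(x₁) + 2f(x₂) + ... + f(xₙ)]

x_0 = 0.7500, f(x_0) = 4.500000, coefficient = 1
x_1 = 1.7500, f(x_1) = 6.500000, coefficient = 2
x_2 = 2.7500, f(x_2) = 8.500000, coefficient = 1

I ≈ (1.000000/2) × 26.000000 = 13.000000
Exact value: 13.000000
Error: 0.000000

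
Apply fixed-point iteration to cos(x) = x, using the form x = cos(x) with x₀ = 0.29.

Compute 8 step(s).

Equation: cos(x) = x
Fixed-point form: x = cos(x)
x₀ = 0.29

x_1 = g(0.290000) = 0.958244
x_2 = g(0.958244) = 0.574958
x_3 = g(0.574958) = 0.839215
x_4 = g(0.839215) = 0.668047
x_5 = g(0.668047) = 0.785033
x_6 = g(0.785033) = 0.707365
x_7 = g(0.707365) = 0.760077
x_8 = g(0.760077) = 0.724783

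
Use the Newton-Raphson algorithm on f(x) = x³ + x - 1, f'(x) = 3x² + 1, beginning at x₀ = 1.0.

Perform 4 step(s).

f(x) = x³ + x - 1
f'(x) = 3x² + 1
x₀ = 1.0

Newton-Raphson formula: x_{n+1} = x_n - f(x_n)/f'(x_n)

Iteration 1:
  f(1.000000) = 1.000000
  f'(1.000000) = 4.000000
  x_1 = 1.000000 - 1.000000/4.000000 = 0.750000
Iteration 2:
  f(0.750000) = 0.171875
  f'(0.750000) = 2.687500
  x_2 = 0.750000 - 0.171875/2.687500 = 0.686047
Iteration 3:
  f(0.686047) = 0.008941
  f'(0.686047) = 2.411979
  x_3 = 0.686047 - 0.008941/2.411979 = 0.682340
Iteration 4:
  f(0.682340) = 0.000028
  f'(0.682340) = 2.396762
  x_4 = 0.682340 - 0.000028/2.396762 = 0.682328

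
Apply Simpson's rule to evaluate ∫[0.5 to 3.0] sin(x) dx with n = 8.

f(x) = sin(x)
a = 0.5, b = 3.0, n = 8
h = (b - a)/n = 0.312500

Simpson's rule: (h/3)[f(x₀) + 4f(x₁) + 2f(x₂) + ... + f(xₙ)]

x_0 = 0.5000, f(x_0) = 0.479426, coefficient = 1
x_1 = 0.8125, f(x_1) = 0.726009, coefficient = 4
x_2 = 1.1250, f(x_2) = 0.902268, coefficient = 2
x_3 = 1.4375, f(x_3) = 0.991129, coefficient = 4
x_4 = 1.7500, f(x_4) = 0.983986, coefficient = 2
x_5 = 2.0625, f(x_5) = 0.881530, coefficient = 4
x_6 = 2.3750, f(x_6) = 0.693685, coefficient = 2
x_7 = 2.6875, f(x_7) = 0.438647, coefficient = 4
x_8 = 3.0000, f(x_8) = 0.141120, coefficient = 1

I ≈ (0.312500/3) × 17.929682 = 1.867675
Exact value: 1.867575
Error: 0.000100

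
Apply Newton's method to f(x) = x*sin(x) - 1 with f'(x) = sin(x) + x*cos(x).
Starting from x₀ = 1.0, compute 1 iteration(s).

f(x) = x*sin(x) - 1
f'(x) = sin(x) + x*cos(x)
x₀ = 1.0

Newton-Raphson formula: x_{n+1} = x_n - f(x_n)/f'(x_n)

Iteration 1:
  f(1.000000) = -0.158529
  f'(1.000000) = 1.381773
  x_1 = 1.000000 - (-0.158529)/1.381773 = 1.114729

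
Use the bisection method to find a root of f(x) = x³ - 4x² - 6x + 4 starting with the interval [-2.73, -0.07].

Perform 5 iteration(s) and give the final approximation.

f(x) = x³ - 4x² - 6x + 4
Initial interval: [-2.73, -0.07]

Iteration 1:
  c_1 = (-2.730000 + (-0.070000))/2 = -1.400000
  f(c_1) = f(-1.400000) = 1.816000
  f(a) × f(c) < 0, new interval: [-2.730000, -1.400000]
Iteration 2:
  c_2 = (-2.730000 + (-1.400000))/2 = -2.065000
  f(c_2) = f(-2.065000) = -9.472525
  f(a) × f(c) ≥ 0, new interval: [-2.065000, -1.400000]
Iteration 3:
  c_3 = (-2.065000 + (-1.400000))/2 = -1.732500
  f(c_3) = f(-1.732500) = -2.811421
  f(a) × f(c) ≥ 0, new interval: [-1.732500, -1.400000]
Iteration 4:
  c_4 = (-1.732500 + (-1.400000))/2 = -1.566250
  f(c_4) = f(-1.566250) = -0.257285
  f(a) × f(c) ≥ 0, new interval: [-1.566250, -1.400000]
Iteration 5:
  c_5 = (-1.566250 + (-1.400000))/2 = -1.483125
  f(c_5) = f(-1.483125) = 0.837741
  f(a) × f(c) < 0, new interval: [-1.566250, -1.483125]

After 5 iteration(s), the approximation is c_5 = -1.483125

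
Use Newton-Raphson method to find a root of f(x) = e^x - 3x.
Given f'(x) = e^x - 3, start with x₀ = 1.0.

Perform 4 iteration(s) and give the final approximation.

f(x) = e^x - 3x
f'(x) = e^x - 3
x₀ = 1.0

Newton-Raphson formula: x_{n+1} = x_n - f(x_n)/f'(x_n)

Iteration 1:
  f(1.000000) = -0.281718
  f'(1.000000) = -0.281718
  x_1 = 1.000000 - (-0.281718)/(-0.281718) = 0.000000
Iteration 2:
  f(0.000000) = 1.000000
  f'(0.000000) = -2.000000
  x_2 = 0.000000 - 1.000000/(-2.000000) = 0.500000
Iteration 3:
  f(0.500000) = 0.148721
  f'(0.500000) = -1.351279
  x_3 = 0.500000 - 0.148721/(-1.351279) = 0.610060
Iteration 4:
  f(0.610060) = 0.010362
  f'(0.610060) = -1.159459
  x_4 = 0.610060 - 0.010362/(-1.159459) = 0.618997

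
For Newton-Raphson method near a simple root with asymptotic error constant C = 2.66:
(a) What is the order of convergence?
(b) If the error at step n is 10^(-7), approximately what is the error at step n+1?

(a) Newton-Raphson has quadratic (order 2) convergence near simple roots.
    This means |e_{n+1}| ≈ C|e_n|².

(b) With |e_n| = 10^(-7) and C = 2.66:
    |e_{n+1}| ≈ 2.66 × (10^(-7))² = 2.66 × 10^(-14)

(a) 2 (quadratic); (b) |e_{n+1}| ≈ 2.660e-14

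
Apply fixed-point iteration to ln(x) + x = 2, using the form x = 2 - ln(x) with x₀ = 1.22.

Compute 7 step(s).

Equation: ln(x) + x = 2
Fixed-point form: x = 2 - ln(x)
x₀ = 1.22

x_1 = g(1.220000) = 1.801149
x_2 = g(1.801149) = 1.411575
x_3 = g(1.411575) = 1.655294
x_4 = g(1.655294) = 1.496021
x_5 = g(1.496021) = 1.597191
x_6 = g(1.597191) = 1.531754
x_7 = g(1.531754) = 1.573587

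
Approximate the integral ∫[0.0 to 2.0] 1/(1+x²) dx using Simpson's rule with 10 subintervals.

f(x) = 1/(1+x²)
a = 0.0, b = 2.0, n = 10
h = (b - a)/n = 0.200000

Simpson's rule: (h/3)[f(x₀) + 4f(x₁) + 2f(x₂) + ... + f(xₙ)]

x_0 = 0.0000, f(x_0) = 1.000000, coefficient = 1
x_1 = 0.2000, f(x_1) = 0.961538, coefficient = 4
x_2 = 0.4000, f(x_2) = 0.862069, coefficient = 2
x_3 = 0.6000, f(x_3) = 0.735294, coefficient = 4
x_4 = 0.8000, f(x_4) = 0.609756, coefficient = 2
x_5 = 1.0000, f(x_5) = 0.500000, coefficient = 4
x_6 = 1.2000, f(x_6) = 0.409836, coefficient = 2
x_7 = 1.4000, f(x_7) = 0.337838, coefficient = 4
x_8 = 1.6000, f(x_8) = 0.280899, coefficient = 2
x_9 = 1.8000, f(x_9) = 0.235849, coefficient = 4
x_10 = 2.0000, f(x_10) = 0.200000, coefficient = 1

I ≈ (0.200000/3) × 16.607198 = 1.107147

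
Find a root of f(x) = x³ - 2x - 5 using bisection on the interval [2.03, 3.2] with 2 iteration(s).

f(x) = x³ - 2x - 5
Initial interval: [2.03, 3.2]

Iteration 1:
  c_1 = (2.030000 + 3.200000)/2 = 2.615000
  f(c_1) = f(2.615000) = 7.651958
  f(a) × f(c) < 0, new interval: [2.030000, 2.615000]
Iteration 2:
  c_2 = (2.030000 + 2.615000)/2 = 2.322500
  f(c_2) = f(2.322500) = 2.882580
  f(a) × f(c) < 0, new interval: [2.030000, 2.322500]

After 2 iteration(s), the approximation is c_2 = 2.322500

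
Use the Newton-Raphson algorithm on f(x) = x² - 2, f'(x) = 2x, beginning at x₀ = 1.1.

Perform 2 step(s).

f(x) = x² - 2
f'(x) = 2x
x₀ = 1.1

Newton-Raphson formula: x_{n+1} = x_n - f(x_n)/f'(x_n)

Iteration 1:
  f(1.100000) = -0.790000
  f'(1.100000) = 2.200000
  x_1 = 1.100000 - (-0.790000)/2.200000 = 1.459091
Iteration 2:
  f(1.459091) = 0.128946
  f'(1.459091) = 2.918182
  x_2 = 1.459091 - 0.128946/2.918182 = 1.414904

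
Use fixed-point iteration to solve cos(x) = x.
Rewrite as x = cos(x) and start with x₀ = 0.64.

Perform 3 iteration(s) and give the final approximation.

Equation: cos(x) = x
Fixed-point form: x = cos(x)
x₀ = 0.64

x_1 = g(0.640000) = 0.802096
x_2 = g(0.802096) = 0.695202
x_3 = g(0.695202) = 0.767924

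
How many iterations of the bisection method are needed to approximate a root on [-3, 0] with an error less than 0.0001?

We need (b-a)/2^n ≤ 0.0001
(0 - (-3))/2^n ≤ 0.0001
3/2^n ≤ 0.0001
2^n ≥ 30000
n ≥ log₂(30000) = 14.87
n ≥ 15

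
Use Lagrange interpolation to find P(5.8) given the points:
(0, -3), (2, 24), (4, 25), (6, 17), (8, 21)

Lagrange interpolation formula:
P(x) = Σ yᵢ × Lᵢ(x)
where Lᵢ(x) = Π_{j≠i} (x - xⱼ)/(xᵢ - xⱼ)

L_0(5.8) = (5.8 - 2)/(0 - 2) × (5.8 - 4)/(0 - 4) × (5.8 - 6)/(0 - 6) × (5.8 - 8)/(0 - 8) = 0.007838
L_1(5.8) = (5.8 - 0)/(2 - 0) × (5.8 - 4)/(2 - 4) × (5.8 - 6)/(2 - 6) × (5.8 - 8)/(2 - 8) = -0.047850
L_2(5.8) = (5.8 - 0)/(4 - 0) × (5.8 - 2)/(4 - 2) × (5.8 - 6)/(4 - 6) × (5.8 - 8)/(4 - 8) = 0.151525
L_3(5.8) = (5.8 - 0)/(6 - 0) × (5.8 - 2)/(6 - 2) × (5.8 - 4)/(6 - 4) × (5.8 - 8)/(6 - 8) = 0.909150
L_4(5.8) = (5.8 - 0)/(8 - 0) × (5.8 - 2)/(8 - 2) × (5.8 - 4)/(8 - 4) × (5.8 - 6)/(8 - 6) = -0.020663

P(5.8) = (-3)×L_0(5.8) + 24×L_1(5.8) + 25×L_2(5.8) + 17×L_3(5.8) + 21×L_4(5.8)
P(5.8) = 17.637850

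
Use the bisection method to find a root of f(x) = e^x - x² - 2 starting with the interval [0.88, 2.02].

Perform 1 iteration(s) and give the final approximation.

f(x) = e^x - x² - 2
Initial interval: [0.88, 2.02]

Iteration 1:
  c_1 = (0.880000 + 2.020000)/2 = 1.450000
  f(c_1) = f(1.450000) = 0.160615
  f(a) × f(c) < 0, new interval: [0.880000, 1.450000]

After 1 iteration(s), the approximation is c_1 = 1.450000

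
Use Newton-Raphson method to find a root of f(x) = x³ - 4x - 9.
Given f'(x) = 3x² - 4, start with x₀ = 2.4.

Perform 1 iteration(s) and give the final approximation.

f(x) = x³ - 4x - 9
f'(x) = 3x² - 4
x₀ = 2.4

Newton-Raphson formula: x_{n+1} = x_n - f(x_n)/f'(x_n)

Iteration 1:
  f(2.400000) = -4.776000
  f'(2.400000) = 13.280000
  x_1 = 2.400000 - (-4.776000)/13.280000 = 2.759639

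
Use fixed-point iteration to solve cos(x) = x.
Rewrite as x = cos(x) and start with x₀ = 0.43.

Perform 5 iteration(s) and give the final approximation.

Equation: cos(x) = x
Fixed-point form: x = cos(x)
x₀ = 0.43

x_1 = g(0.430000) = 0.908966
x_2 = g(0.908966) = 0.614562
x_3 = g(0.614562) = 0.817026
x_4 = g(0.817026) = 0.684393
x_5 = g(0.684393) = 0.774803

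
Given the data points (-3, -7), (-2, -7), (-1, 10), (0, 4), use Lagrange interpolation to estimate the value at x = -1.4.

Lagrange interpolation formula:
P(x) = Σ yᵢ × Lᵢ(x)
where Lᵢ(x) = Π_{j≠i} (x - xⱼ)/(xᵢ - xⱼ)

L_0(-1.4) = (-1.4 - (-2))/(-3 - (-2)) × (-1.4 - (-1))/(-3 - (-1)) × (-1.4 - 0)/(-3 - 0) = -0.056000
L_1(-1.4) = (-1.4 - (-3))/(-2 - (-3)) × (-1.4 - (-1))/(-2 - (-1)) × (-1.4 - 0)/(-2 - 0) = 0.448000
L_2(-1.4) = (-1.4 - (-3))/(-1 - (-3)) × (-1.4 - (-2))/(-1 - (-2)) × (-1.4 - 0)/(-1 - 0) = 0.672000
L_3(-1.4) = (-1.4 - (-3))/(0 - (-3)) × (-1.4 - (-2))/(0 - (-2)) × (-1.4 - (-1))/(0 - (-1)) = -0.064000

P(-1.4) = (-7)×L_0(-1.4) + (-7)×L_1(-1.4) + 10×L_2(-1.4) + 4×L_3(-1.4)
P(-1.4) = 3.720000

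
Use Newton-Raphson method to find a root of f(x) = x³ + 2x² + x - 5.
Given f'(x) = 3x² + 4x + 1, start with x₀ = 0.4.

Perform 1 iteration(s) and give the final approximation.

f(x) = x³ + 2x² + x - 5
f'(x) = 3x² + 4x + 1
x₀ = 0.4

Newton-Raphson formula: x_{n+1} = x_n - f(x_n)/f'(x_n)

Iteration 1:
  f(0.400000) = -4.216000
  f'(0.400000) = 3.080000
  x_1 = 0.400000 - (-4.216000)/3.080000 = 1.768831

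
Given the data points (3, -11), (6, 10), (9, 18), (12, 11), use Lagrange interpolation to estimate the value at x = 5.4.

Lagrange interpolation formula:
P(x) = Σ yᵢ × Lᵢ(x)
where Lᵢ(x) = Π_{j≠i} (x - xⱼ)/(xᵢ - xⱼ)

L_0(5.4) = (5.4 - 6)/(3 - 6) × (5.4 - 9)/(3 - 9) × (5.4 - 12)/(3 - 12) = 0.088000
L_1(5.4) = (5.4 - 3)/(6 - 3) × (5.4 - 9)/(6 - 9) × (5.4 - 12)/(6 - 12) = 1.056000
L_2(5.4) = (5.4 - 3)/(9 - 3) × (5.4 - 6)/(9 - 6) × (5.4 - 12)/(9 - 12) = -0.176000
L_3(5.4) = (5.4 - 3)/(12 - 3) × (5.4 - 6)/(12 - 6) × (5.4 - 9)/(12 - 9) = 0.032000

P(5.4) = (-11)×L_0(5.4) + 10×L_1(5.4) + 18×L_2(5.4) + 11×L_3(5.4)
P(5.4) = 6.776000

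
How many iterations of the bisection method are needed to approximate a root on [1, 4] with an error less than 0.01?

We need (b-a)/2^n ≤ 0.01
(4 - 1)/2^n ≤ 0.01
3/2^n ≤ 0.01
2^n ≥ 300
n ≥ log₂(300) = 8.23
n ≥ 9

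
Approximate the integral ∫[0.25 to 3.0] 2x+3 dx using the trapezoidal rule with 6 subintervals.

f(x) = 2x+3
a = 0.25, b = 3.0, n = 6
h = (b - a)/n = 0.458333

Trapezoidal rule: (h/2)[f(x₀) + 2f(x₁) + 2f(x₂) + ... + f(xₙ)]

x_0 = 0.2500, f(x_0) = 3.500000, coefficient = 1
x_1 = 0.7083, f(x_1) = 4.416667, coefficient = 2
x_2 = 1.1667, f(x_2) = 5.333333, coefficient = 2
x_3 = 1.6250, f(x_3) = 6.250000, coefficient = 2
x_4 = 2.0833, f(x_4) = 7.166667, coefficient = 2
x_5 = 2.5417, f(x_5) = 8.083333, coefficient = 2
x_6 = 3.0000, f(x_6) = 9.000000, coefficient = 1

I ≈ (0.458333/2) × 75.000000 = 17.187500
Exact value: 17.187500
Error: 0.000000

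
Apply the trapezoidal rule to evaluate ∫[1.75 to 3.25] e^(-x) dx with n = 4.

f(x) = e^(-x)
a = 1.75, b = 3.25, n = 4
h = (b - a)/n = 0.375000

Trapezoidal rule: (h/2)[f(x₀) + 2f(x₁) + 2f(x₂) + ... + f(xₙ)]

x_0 = 1.7500, f(x_0) = 0.173774, coefficient = 1
x_1 = 2.1250, f(x_1) = 0.119433, coefficient = 2
x_2 = 2.5000, f(x_2) = 0.082085, coefficient = 2
x_3 = 2.8750, f(x_3) = 0.056416, coefficient = 2
x_4 = 3.2500, f(x_4) = 0.038774, coefficient = 1

I ≈ (0.375000/2) × 0.728416 = 0.136578
Exact value: 0.135000
Error: 0.001578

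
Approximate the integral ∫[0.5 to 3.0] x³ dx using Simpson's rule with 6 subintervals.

f(x) = x³
a = 0.5, b = 3.0, n = 6
h = (b - a)/n = 0.416667

Simpson's rule: (h/3)[f(x₀) + 4f(x₁) + 2f(x₂) + ... + f(xₙ)]

x_0 = 0.5000, f(x_0) = 0.125000, coefficient = 1
x_1 = 0.9167, f(x_1) = 0.770255, coefficient = 4
x_2 = 1.3333, f(x_2) = 2.370370, coefficient = 2
x_3 = 1.7500, f(x_3) = 5.359375, coefficient = 4
x_4 = 2.1667, f(x_4) = 10.171296, coefficient = 2
x_5 = 2.5833, f(x_5) = 17.240162, coefficient = 4
x_6 = 3.0000, f(x_6) = 27.000000, coefficient = 1

I ≈ (0.416667/3) × 145.687500 = 20.234375
Exact value: 20.234375
Error: 0.000000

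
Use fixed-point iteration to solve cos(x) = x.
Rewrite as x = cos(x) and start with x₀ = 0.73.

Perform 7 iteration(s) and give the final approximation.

Equation: cos(x) = x
Fixed-point form: x = cos(x)
x₀ = 0.73

x_1 = g(0.730000) = 0.745174
x_2 = g(0.745174) = 0.734970
x_3 = g(0.734970) = 0.741851
x_4 = g(0.741851) = 0.737219
x_5 = g(0.737219) = 0.740341
x_6 = g(0.740341) = 0.738239
x_7 = g(0.738239) = 0.739655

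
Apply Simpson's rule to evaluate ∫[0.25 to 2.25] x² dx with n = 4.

f(x) = x²
a = 0.25, b = 2.25, n = 4
h = (b - a)/n = 0.500000

Simpson's rule: (h/3)[f(x₀) + 4f(x₁) + 2f(x₂) + ... + f(xₙ)]

x_0 = 0.2500, f(x_0) = 0.062500, coefficient = 1
x_1 = 0.7500, f(x_1) = 0.562500, coefficient = 4
x_2 = 1.2500, f(x_2) = 1.562500, coefficient = 2
x_3 = 1.7500, f(x_3) = 3.062500, coefficient = 4
x_4 = 2.2500, f(x_4) = 5.062500, coefficient = 1

I ≈ (0.500000/3) × 22.750000 = 3.791667
Exact value: 3.791667
Error: 0.000000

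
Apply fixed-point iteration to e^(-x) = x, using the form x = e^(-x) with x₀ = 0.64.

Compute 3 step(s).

Equation: e^(-x) = x
Fixed-point form: x = e^(-x)
x₀ = 0.64

x_1 = g(0.640000) = 0.527292
x_2 = g(0.527292) = 0.590201
x_3 = g(0.590201) = 0.554216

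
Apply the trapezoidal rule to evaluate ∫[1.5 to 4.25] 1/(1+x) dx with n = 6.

f(x) = 1/(1+x)
a = 1.5, b = 4.25, n = 6
h = (b - a)/n = 0.458333

Trapezoidal rule: (h/2)[f(x₀) + 2f(x₁) + 2f(x₂) + ... + f(xₙ)]

x_0 = 1.5000, f(x_0) = 0.400000, coefficient = 1
x_1 = 1.9583, f(x_1) = 0.338028, coefficient = 2
x_2 = 2.4167, f(x_2) = 0.292683, coefficient = 2
x_3 = 2.8750, f(x_3) = 0.258065, coefficient = 2
x_4 = 3.3333, f(x_4) = 0.230769, coefficient = 2
x_5 = 3.7917, f(x_5) = 0.208696, coefficient = 2
x_6 = 4.2500, f(x_6) = 0.190476, coefficient = 1

I ≈ (0.458333/2) × 3.246957 = 0.744094
Exact value: 0.741937
Error: 0.002157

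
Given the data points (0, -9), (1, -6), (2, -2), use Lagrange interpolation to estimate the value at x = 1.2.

Lagrange interpolation formula:
P(x) = Σ yᵢ × Lᵢ(x)
where Lᵢ(x) = Π_{j≠i} (x - xⱼ)/(xᵢ - xⱼ)

L_0(1.2) = (1.2 - 1)/(0 - 1) × (1.2 - 2)/(0 - 2) = -0.080000
L_1(1.2) = (1.2 - 0)/(1 - 0) × (1.2 - 2)/(1 - 2) = 0.960000
L_2(1.2) = (1.2 - 0)/(2 - 0) × (1.2 - 1)/(2 - 1) = 0.120000

P(1.2) = (-9)×L_0(1.2) + (-6)×L_1(1.2) + (-2)×L_2(1.2)
P(1.2) = -5.280000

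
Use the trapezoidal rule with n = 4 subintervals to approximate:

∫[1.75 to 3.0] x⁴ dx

f(x) = x⁴
a = 1.75, b = 3.0, n = 4
h = (b - a)/n = 0.312500

Trapezoidal rule: (h/2)[f(x₀) + 2f(x₁) + 2f(x₂) + ... + f(xₙ)]

x_0 = 1.7500, f(x_0) = 9.378906, coefficient = 1
x_1 = 2.0625, f(x_1) = 18.095718, coefficient = 2
x_2 = 2.3750, f(x_2) = 31.816650, coefficient = 2
x_3 = 2.6875, f(x_3) = 52.166763, coefficient = 2
x_4 = 3.0000, f(x_4) = 81.000000, coefficient = 1

I ≈ (0.312500/2) × 294.537170 = 46.021433
Exact value: 45.317383
Error: 0.704050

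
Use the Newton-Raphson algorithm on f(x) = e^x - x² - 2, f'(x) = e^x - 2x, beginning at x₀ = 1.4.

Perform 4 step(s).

f(x) = e^x - x² - 2
f'(x) = e^x - 2x
x₀ = 1.4

Newton-Raphson formula: x_{n+1} = x_n - f(x_n)/f'(x_n)

Iteration 1:
  f(1.400000) = 0.095200
  f'(1.400000) = 1.255200
  x_1 = 1.400000 - 0.095200/1.255200 = 1.324156
Iteration 2:
  f(1.324156) = 0.005622
  f'(1.324156) = 1.110699
  x_2 = 1.324156 - 0.005622/1.110699 = 1.319094
Iteration 3:
  f(1.319094) = 0.000022
  f'(1.319094) = 1.101843
  x_3 = 1.319094 - 0.000022/1.101843 = 1.319074
Iteration 4:
  f(1.319074) = 0.000000
  f'(1.319074) = 1.101808
  x_4 = 1.319074 - 0.000000/1.101808 = 1.319074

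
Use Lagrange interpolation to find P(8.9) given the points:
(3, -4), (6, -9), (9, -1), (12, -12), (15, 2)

Lagrange interpolation formula:
P(x) = Σ yᵢ × Lᵢ(x)
where Lᵢ(x) = Π_{j≠i} (x - xⱼ)/(xᵢ - xⱼ)

L_0(8.9) = (8.9 - 6)/(3 - 6) × (8.9 - 9)/(3 - 9) × (8.9 - 12)/(3 - 12) × (8.9 - 15)/(3 - 15) = -0.002821
L_1(8.9) = (8.9 - 3)/(6 - 3) × (8.9 - 9)/(6 - 9) × (8.9 - 12)/(6 - 12) × (8.9 - 15)/(6 - 15) = 0.022957
L_2(8.9) = (8.9 - 3)/(9 - 3) × (8.9 - 6)/(9 - 6) × (8.9 - 12)/(9 - 12) × (8.9 - 15)/(9 - 15) = 0.998611
L_3(8.9) = (8.9 - 3)/(12 - 3) × (8.9 - 6)/(12 - 6) × (8.9 - 9)/(12 - 9) × (8.9 - 15)/(12 - 15) = -0.021476
L_4(8.9) = (8.9 - 3)/(15 - 3) × (8.9 - 6)/(15 - 6) × (8.9 - 9)/(15 - 9) × (8.9 - 12)/(15 - 12) = 0.002728

P(8.9) = (-4)×L_0(8.9) + (-9)×L_1(8.9) + (-1)×L_2(8.9) + (-12)×L_3(8.9) + 2×L_4(8.9)
P(8.9) = -0.930774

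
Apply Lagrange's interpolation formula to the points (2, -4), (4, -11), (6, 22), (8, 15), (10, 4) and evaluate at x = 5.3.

Lagrange interpolation formula:
P(x) = Σ yᵢ × Lᵢ(x)
where Lᵢ(x) = Π_{j≠i} (x - xⱼ)/(xᵢ - xⱼ)

L_0(5.3) = (5.3 - 4)/(2 - 4) × (5.3 - 6)/(2 - 6) × (5.3 - 8)/(2 - 8) × (5.3 - 10)/(2 - 10) = -0.030073
L_1(5.3) = (5.3 - 2)/(4 - 2) × (5.3 - 6)/(4 - 6) × (5.3 - 8)/(4 - 8) × (5.3 - 10)/(4 - 10) = 0.305353
L_2(5.3) = (5.3 - 2)/(6 - 2) × (5.3 - 4)/(6 - 4) × (5.3 - 8)/(6 - 8) × (5.3 - 10)/(6 - 10) = 0.850627
L_3(5.3) = (5.3 - 2)/(8 - 2) × (5.3 - 4)/(8 - 4) × (5.3 - 6)/(8 - 6) × (5.3 - 10)/(8 - 10) = -0.147022
L_4(5.3) = (5.3 - 2)/(10 - 2) × (5.3 - 4)/(10 - 4) × (5.3 - 6)/(10 - 6) × (5.3 - 8)/(10 - 8) = 0.021115

P(5.3) = (-4)×L_0(5.3) + (-11)×L_1(5.3) + 22×L_2(5.3) + 15×L_3(5.3) + 4×L_4(5.3)
P(5.3) = 13.354322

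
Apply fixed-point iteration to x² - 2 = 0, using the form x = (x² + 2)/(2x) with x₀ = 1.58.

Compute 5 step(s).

Equation: x² - 2 = 0
Fixed-point form: x = (x² + 2)/(2x)
x₀ = 1.58

x_1 = g(1.580000) = 1.422911
x_2 = g(1.422911) = 1.414240
x_3 = g(1.414240) = 1.414214
x_4 = g(1.414214) = 1.414214
x_5 = g(1.414214) = 1.414214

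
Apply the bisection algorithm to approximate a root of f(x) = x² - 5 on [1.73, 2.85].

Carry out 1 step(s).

f(x) = x² - 5
Initial interval: [1.73, 2.85]

Iteration 1:
  c_1 = (1.730000 + 2.850000)/2 = 2.290000
  f(c_1) = f(2.290000) = 0.244100
  f(a) × f(c) < 0, new interval: [1.730000, 2.290000]

After 1 iteration(s), the approximation is c_1 = 2.290000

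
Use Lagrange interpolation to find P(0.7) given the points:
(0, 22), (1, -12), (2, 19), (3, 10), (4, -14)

Lagrange interpolation formula:
P(x) = Σ yᵢ × Lᵢ(x)
where Lᵢ(x) = Π_{j≠i} (x - xⱼ)/(xᵢ - xⱼ)

L_0(0.7) = (0.7 - 1)/(0 - 1) × (0.7 - 2)/(0 - 2) × (0.7 - 3)/(0 - 3) × (0.7 - 4)/(0 - 4) = 0.123338
L_1(0.7) = (0.7 - 0)/(1 - 0) × (0.7 - 2)/(1 - 2) × (0.7 - 3)/(1 - 3) × (0.7 - 4)/(1 - 4) = 1.151150
L_2(0.7) = (0.7 - 0)/(2 - 0) × (0.7 - 1)/(2 - 1) × (0.7 - 3)/(2 - 3) × (0.7 - 4)/(2 - 4) = -0.398475
L_3(0.7) = (0.7 - 0)/(3 - 0) × (0.7 - 1)/(3 - 1) × (0.7 - 2)/(3 - 2) × (0.7 - 4)/(3 - 4) = 0.150150
L_4(0.7) = (0.7 - 0)/(4 - 0) × (0.7 - 1)/(4 - 1) × (0.7 - 2)/(4 - 2) × (0.7 - 3)/(4 - 3) = -0.026163

P(0.7) = 22×L_0(0.7) + (-12)×L_1(0.7) + 19×L_2(0.7) + 10×L_3(0.7) + (-14)×L_4(0.7)
P(0.7) = -16.803625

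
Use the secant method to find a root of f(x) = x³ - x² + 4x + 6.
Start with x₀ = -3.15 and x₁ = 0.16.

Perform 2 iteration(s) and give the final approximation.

f(x) = x³ - x² + 4x + 6
x₀ = -3.15, x₁ = 0.16

Secant formula: x_{n+1} = x_n - f(x_n)(x_n - x_{n-1})/(f(x_n) - f(x_{n-1}))

Iteration 1:
  f(-3.150000) = -47.778375
  f(0.160000) = 6.618496
  x_2 = 0.160000 - 6.618496×(0.160000 - (-3.150000))/(6.618496 - (-47.778375))
       = -0.242729
Iteration 2:
  f(0.160000) = 6.618496
  f(-0.242729) = 4.955864
  x_3 = -0.242729 - 4.955864×(-0.242729 - 0.160000)/(4.955864 - 6.618496)
       = -1.443158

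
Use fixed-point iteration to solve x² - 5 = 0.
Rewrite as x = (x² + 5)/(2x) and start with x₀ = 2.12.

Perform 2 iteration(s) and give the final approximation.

Equation: x² - 5 = 0
Fixed-point form: x = (x² + 5)/(2x)
x₀ = 2.12

x_1 = g(2.120000) = 2.239245
x_2 = g(2.239245) = 2.236070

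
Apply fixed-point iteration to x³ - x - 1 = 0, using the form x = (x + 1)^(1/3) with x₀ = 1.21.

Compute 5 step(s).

Equation: x³ - x - 1 = 0
Fixed-point form: x = (x + 1)^(1/3)
x₀ = 1.21

x_1 = g(1.210000) = 1.302559
x_2 = g(1.302559) = 1.320496
x_3 = g(1.320496) = 1.323915
x_4 = g(1.323915) = 1.324566
x_5 = g(1.324566) = 1.324689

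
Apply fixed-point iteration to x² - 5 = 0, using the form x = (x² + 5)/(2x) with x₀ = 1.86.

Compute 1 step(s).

Equation: x² - 5 = 0
Fixed-point form: x = (x² + 5)/(2x)
x₀ = 1.86

x_1 = g(1.860000) = 2.274086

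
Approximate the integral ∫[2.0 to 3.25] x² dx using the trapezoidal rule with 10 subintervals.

f(x) = x²
a = 2.0, b = 3.25, n = 10
h = (b - a)/n = 0.125000

Trapezoidal rule: (h/2)[f(x₀) + 2f(x₁) + 2f(x₂) + ... + f(xₙ)]

x_0 = 2.0000, f(x_0) = 4.000000, coefficient = 1
x_1 = 2.1250, f(x_1) = 4.515625, coefficient = 2
x_2 = 2.2500, f(x_2) = 5.062500, coefficient = 2
x_3 = 2.3750, f(x_3) = 5.640625, coefficient = 2
x_4 = 2.5000, f(x_4) = 6.250000, coefficient = 2
x_5 = 2.6250, f(x_5) = 6.890625, coefficient = 2
x_6 = 2.7500, f(x_6) = 7.562500, coefficient = 2
x_7 = 2.8750, f(x_7) = 8.265625, coefficient = 2
x_8 = 3.0000, f(x_8) = 9.000000, coefficient = 2
x_9 = 3.1250, f(x_9) = 9.765625, coefficient = 2
x_10 = 3.2500, f(x_10) = 10.562500, coefficient = 1

I ≈ (0.125000/2) × 140.468750 = 8.779297
Exact value: 8.776042
Error: 0.003255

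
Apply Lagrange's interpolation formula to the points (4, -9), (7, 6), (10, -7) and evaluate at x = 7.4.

Lagrange interpolation formula:
P(x) = Σ yᵢ × Lᵢ(x)
where Lᵢ(x) = Π_{j≠i} (x - xⱼ)/(xᵢ - xⱼ)

L_0(7.4) = (7.4 - 7)/(4 - 7) × (7.4 - 10)/(4 - 10) = -0.057778
L_1(7.4) = (7.4 - 4)/(7 - 4) × (7.4 - 10)/(7 - 10) = 0.982222
L_2(7.4) = (7.4 - 4)/(10 - 4) × (7.4 - 7)/(10 - 7) = 0.075556

P(7.4) = (-9)×L_0(7.4) + 6×L_1(7.4) + (-7)×L_2(7.4)
P(7.4) = 5.884444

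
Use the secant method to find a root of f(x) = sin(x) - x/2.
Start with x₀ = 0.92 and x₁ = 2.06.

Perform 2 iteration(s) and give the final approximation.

f(x) = sin(x) - x/2
x₀ = 0.92, x₁ = 2.06

Secant formula: x_{n+1} = x_n - f(x_n)(x_n - x_{n-1})/(f(x_n) - f(x_{n-1}))

Iteration 1:
  f(0.920000) = 0.335602
  f(2.060000) = -0.147293
  x_2 = 2.060000 - (-0.147293)×(2.060000 - 0.920000)/(-0.147293 - 0.335602)
       = 1.712277
Iteration 2:
  f(2.060000) = -0.147293
  f(1.712277) = 0.133870
  x_3 = 1.712277 - 0.133870×(1.712277 - 2.060000)/(0.133870 - (-0.147293))
       = 1.877838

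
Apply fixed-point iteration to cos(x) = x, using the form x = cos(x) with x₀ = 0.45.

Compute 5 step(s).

Equation: cos(x) = x
Fixed-point form: x = cos(x)
x₀ = 0.45

x_1 = g(0.450000) = 0.900447
x_2 = g(0.900447) = 0.621260
x_3 = g(0.621260) = 0.813146
x_4 = g(0.813146) = 0.687216
x_5 = g(0.687216) = 0.773015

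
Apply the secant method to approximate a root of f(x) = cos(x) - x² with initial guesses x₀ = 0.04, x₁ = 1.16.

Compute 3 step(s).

f(x) = cos(x) - x²
x₀ = 0.04, x₁ = 1.16

Secant formula: x_{n+1} = x_n - f(x_n)(x_n - x_{n-1})/(f(x_n) - f(x_{n-1}))

Iteration 1:
  f(0.040000) = 0.997600
  f(1.160000) = -0.946260
  x_2 = 1.160000 - (-0.946260)×(1.160000 - 0.040000)/(-0.946260 - 0.997600)
       = 0.614790
Iteration 2:
  f(1.160000) = -0.946260
  f(0.614790) = 0.438927
  x_3 = 0.614790 - 0.438927×(0.614790 - 1.160000)/(0.438927 - (-0.946260))
       = 0.787552
Iteration 3:
  f(0.614790) = 0.438927
  f(0.787552) = 0.085344
  x_4 = 0.787552 - 0.085344×(0.787552 - 0.614790)/(0.085344 - 0.438927)
       = 0.829251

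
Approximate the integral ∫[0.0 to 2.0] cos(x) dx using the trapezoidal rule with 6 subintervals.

f(x) = cos(x)
a = 0.0, b = 2.0, n = 6
h = (b - a)/n = 0.333333

Trapezoidal rule: (h/2)[f(x₀) + 2f(x₁) + 2f(x₂) + ... + f(xₙ)]

x_0 = 0.0000, f(x_0) = 1.000000, coefficient = 1
x_1 = 0.3333, f(x_1) = 0.944957, coefficient = 2
x_2 = 0.6667, f(x_2) = 0.785887, coefficient = 2
x_3 = 1.0000, f(x_3) = 0.540302, coefficient = 2
x_4 = 1.3333, f(x_4) = 0.235238, coefficient = 2
x_5 = 1.6667, f(x_5) = -0.095724, coefficient = 2
x_6 = 2.0000, f(x_6) = -0.416147, coefficient = 1

I ≈ (0.333333/2) × 5.405174 = 0.900862
Exact value: 0.909297
Error: 0.008435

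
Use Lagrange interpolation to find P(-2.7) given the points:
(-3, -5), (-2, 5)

Lagrange interpolation formula:
P(x) = Σ yᵢ × Lᵢ(x)
where Lᵢ(x) = Π_{j≠i} (x - xⱼ)/(xᵢ - xⱼ)

L_0(-2.7) = (-2.7 - (-2))/(-3 - (-2)) = 0.700000
L_1(-2.7) = (-2.7 - (-3))/(-2 - (-3)) = 0.300000

P(-2.7) = (-5)×L_0(-2.7) + 5×L_1(-2.7)
P(-2.7) = -2.000000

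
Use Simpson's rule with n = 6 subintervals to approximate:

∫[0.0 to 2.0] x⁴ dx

f(x) = x⁴
a = 0.0, b = 2.0, n = 6
h = (b - a)/n = 0.333333

Simpson's rule: (h/3)[f(x₀) + 4f(x₁) + 2f(x₂) + ... + f(xₙ)]

x_0 = 0.0000, f(x_0) = 0.000000, coefficient = 1
x_1 = 0.3333, f(x_1) = 0.012346, coefficient = 4
x_2 = 0.6667, f(x_2) = 0.197531, coefficient = 2
x_3 = 1.0000, f(x_3) = 1.000000, coefficient = 4
x_4 = 1.3333, f(x_4) = 3.160494, coefficient = 2
x_5 = 1.6667, f(x_5) = 7.716049, coefficient = 4
x_6 = 2.0000, f(x_6) = 16.000000, coefficient = 1

I ≈ (0.333333/3) × 57.629630 = 6.403292
Exact value: 6.400000
Error: 0.003292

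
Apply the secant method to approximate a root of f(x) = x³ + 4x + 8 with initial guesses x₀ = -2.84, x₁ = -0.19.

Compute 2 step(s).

f(x) = x³ + 4x + 8
x₀ = -2.84, x₁ = -0.19

Secant formula: x_{n+1} = x_n - f(x_n)(x_n - x_{n-1})/(f(x_n) - f(x_{n-1}))

Iteration 1:
  f(-2.840000) = -26.266304
  f(-0.190000) = 7.233141
  x_2 = -0.190000 - 7.233141×(-0.190000 - (-2.840000))/(7.233141 - (-26.266304))
       = -0.762183
Iteration 2:
  f(-0.190000) = 7.233141
  f(-0.762183) = 4.508497
  x_3 = -0.762183 - 4.508497×(-0.762183 - (-0.190000))/(4.508497 - 7.233141)
       = -1.708981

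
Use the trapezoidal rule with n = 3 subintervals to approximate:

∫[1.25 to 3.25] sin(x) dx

f(x) = sin(x)
a = 1.25, b = 3.25, n = 3
h = (b - a)/n = 0.666667

Trapezoidal rule: (h/2)[f(x₀) + 2f(x₁) + 2f(x₂) + ... + f(xₙ)]

x_0 = 1.2500, f(x_0) = 0.948985, coefficient = 1
x_1 = 1.9167, f(x_1) = 0.940781, coefficient = 2
x_2 = 2.5833, f(x_2) = 0.529711, coefficient = 2
x_3 = 3.2500, f(x_3) = -0.108195, coefficient = 1

I ≈ (0.666667/2) × 3.781772 = 1.260591
Exact value: 1.309452
Error: 0.048861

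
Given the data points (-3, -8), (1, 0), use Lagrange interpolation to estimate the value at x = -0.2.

Lagrange interpolation formula:
P(x) = Σ yᵢ × Lᵢ(x)
where Lᵢ(x) = Π_{j≠i} (x - xⱼ)/(xᵢ - xⱼ)

L_0(-0.2) = (-0.2 - 1)/(-3 - 1) = 0.300000
L_1(-0.2) = (-0.2 - (-3))/(1 - (-3)) = 0.700000

P(-0.2) = (-8)×L_0(-0.2) + 0×L_1(-0.2)
P(-0.2) = -2.400000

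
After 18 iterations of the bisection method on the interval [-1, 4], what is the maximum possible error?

Bisection error bound: |error| ≤ (b-a)/2^n
|error| ≤ (4 - (-1))/2^18 = 5/2^18
|error| ≤ 0.0000190735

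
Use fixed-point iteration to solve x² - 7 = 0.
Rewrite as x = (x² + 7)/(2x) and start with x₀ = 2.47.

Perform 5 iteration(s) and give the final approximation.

Equation: x² - 7 = 0
Fixed-point form: x = (x² + 7)/(2x)
x₀ = 2.47

x_1 = g(2.470000) = 2.652004
x_2 = g(2.652004) = 2.645759
x_3 = g(2.645759) = 2.645751
x_4 = g(2.645751) = 2.645751
x_5 = g(2.645751) = 2.645751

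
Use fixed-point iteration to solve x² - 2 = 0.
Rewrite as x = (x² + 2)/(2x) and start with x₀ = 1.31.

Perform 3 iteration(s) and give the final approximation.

Equation: x² - 2 = 0
Fixed-point form: x = (x² + 2)/(2x)
x₀ = 1.31

x_1 = g(1.310000) = 1.418359
x_2 = g(1.418359) = 1.414220
x_3 = g(1.414220) = 1.414214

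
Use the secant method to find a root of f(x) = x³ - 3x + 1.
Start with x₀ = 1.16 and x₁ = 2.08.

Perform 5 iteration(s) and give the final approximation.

f(x) = x³ - 3x + 1
x₀ = 1.16, x₁ = 2.08

Secant formula: x_{n+1} = x_n - f(x_n)(x_n - x_{n-1})/(f(x_n) - f(x_{n-1}))

Iteration 1:
  f(1.160000) = -0.919104
  f(2.080000) = 3.758912
  x_2 = 2.080000 - 3.758912×(2.080000 - 1.160000)/(3.758912 - (-0.919104))
       = 1.340755
Iteration 2:
  f(2.080000) = 3.758912
  f(1.340755) = -0.612091
  x_3 = 1.340755 - (-0.612091)×(1.340755 - 2.080000)/(-0.612091 - 3.758912)
       = 1.444275
Iteration 3:
  f(1.340755) = -0.612091
  f(1.444275) = -0.320168
  x_4 = 1.444275 - (-0.320168)×(1.444275 - 1.340755)/(-0.320168 - (-0.612091))
       = 1.557811
Iteration 4:
  f(1.444275) = -0.320168
  f(1.557811) = 0.107023
  x_5 = 1.557811 - 0.107023×(1.557811 - 1.444275)/(0.107023 - (-0.320168))
       = 1.529367
Iteration 5:
  f(1.557811) = 0.107023
  f(1.529367) = -0.010968
  x_6 = 1.529367 - (-0.010968)×(1.529367 - 1.557811)/(-0.010968 - 0.107023)
       = 1.532011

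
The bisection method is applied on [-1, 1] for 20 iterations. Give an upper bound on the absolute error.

Bisection error bound: |error| ≤ (b-a)/2^n
|error| ≤ (1 - (-1))/2^20 = 2/2^20
|error| ≤ 0.0000019073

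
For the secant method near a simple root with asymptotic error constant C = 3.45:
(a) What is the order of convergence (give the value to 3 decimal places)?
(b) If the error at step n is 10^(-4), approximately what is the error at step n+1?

(a) Secant method has superlinear convergence with order φ = (1+√5)/2 ≈ 1.618.
    This means |e_{n+1}| ≈ C|e_n|^1.618.

(b) With |e_n| = 10^(-4) and C = 3.45:
    |e_{n+1}| ≈ 3.45 × (10^(-4))^1.618 = 3.45 × 10^(-6.47)

(a) ≈ 1.618 (golden ratio); (b) |e_{n+1}| ≈ 1.163e-06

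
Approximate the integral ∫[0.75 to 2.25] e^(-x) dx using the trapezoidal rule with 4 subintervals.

f(x) = e^(-x)
a = 0.75, b = 2.25, n = 4
h = (b - a)/n = 0.375000

Trapezoidal rule: (h/2)[f(x₀) + 2f(x₁) + 2f(x₂) + ... + f(xₙ)]

x_0 = 0.7500, f(x_0) = 0.472367, coefficient = 1
x_1 = 1.1250, f(x_1) = 0.324652, coefficient = 2
x_2 = 1.5000, f(x_2) = 0.223130, coefficient = 2
x_3 = 1.8750, f(x_3) = 0.153355, coefficient = 2
x_4 = 2.2500, f(x_4) = 0.105399, coefficient = 1

I ≈ (0.375000/2) × 1.980041 = 0.371258
Exact value: 0.366967
Error: 0.004290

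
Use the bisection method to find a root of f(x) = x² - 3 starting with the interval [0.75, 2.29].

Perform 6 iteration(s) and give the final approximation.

f(x) = x² - 3
Initial interval: [0.75, 2.29]

Iteration 1:
  c_1 = (0.750000 + 2.290000)/2 = 1.520000
  f(c_1) = f(1.520000) = -0.689600
  f(a) × f(c) ≥ 0, new interval: [1.520000, 2.290000]
Iteration 2:
  c_2 = (1.520000 + 2.290000)/2 = 1.905000
  f(c_2) = f(1.905000) = 0.629025
  f(a) × f(c) < 0, new interval: [1.520000, 1.905000]
Iteration 3:
  c_3 = (1.520000 + 1.905000)/2 = 1.712500
  f(c_3) = f(1.712500) = -0.067344
  f(a) × f(c) ≥ 0, new interval: [1.712500, 1.905000]
Iteration 4:
  c_4 = (1.712500 + 1.905000)/2 = 1.808750
  f(c_4) = f(1.808750) = 0.271577
  f(a) × f(c) < 0, new interval: [1.712500, 1.808750]
Iteration 5:
  c_5 = (1.712500 + 1.808750)/2 = 1.760625
  f(c_5) = f(1.760625) = 0.099800
  f(a) × f(c) < 0, new interval: [1.712500, 1.760625]
Iteration 6:
  c_6 = (1.712500 + 1.760625)/2 = 1.736562
  f(c_6) = f(1.736562) = 0.015649
  f(a) × f(c) < 0, new interval: [1.712500, 1.736562]

After 6 iteration(s), the approximation is c_6 = 1.736562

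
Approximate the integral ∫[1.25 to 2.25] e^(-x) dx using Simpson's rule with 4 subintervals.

f(x) = e^(-x)
a = 1.25, b = 2.25, n = 4
h = (b - a)/n = 0.250000

Simpson's rule: (h/3)[f(x₀) + 4f(x₁) + 2f(x₂) + ... + f(xₙ)]

x_0 = 1.2500, f(x_0) = 0.286505, coefficient = 1
x_1 = 1.5000, f(x_1) = 0.223130, coefficient = 4
x_2 = 1.7500, f(x_2) = 0.173774, coefficient = 2
x_3 = 2.0000, f(x_3) = 0.135335, coefficient = 4
x_4 = 2.2500, f(x_4) = 0.105399, coefficient = 1

I ≈ (0.250000/3) × 2.173314 = 0.181109
Exact value: 0.181106
Error: 0.000004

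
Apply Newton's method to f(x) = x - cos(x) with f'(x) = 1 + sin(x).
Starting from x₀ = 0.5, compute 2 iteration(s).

f(x) = x - cos(x)
f'(x) = 1 + sin(x)
x₀ = 0.5

Newton-Raphson formula: x_{n+1} = x_n - f(x_n)/f'(x_n)

Iteration 1:
  f(0.500000) = -0.377583
  f'(0.500000) = 1.479426
  x_1 = 0.500000 - (-0.377583)/1.479426 = 0.755222
Iteration 2:
  f(0.755222) = 0.027103
  f'(0.755222) = 1.685451
  x_2 = 0.755222 - 0.027103/1.685451 = 0.739142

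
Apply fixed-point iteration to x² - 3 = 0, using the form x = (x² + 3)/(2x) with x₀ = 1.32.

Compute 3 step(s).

Equation: x² - 3 = 0
Fixed-point form: x = (x² + 3)/(2x)
x₀ = 1.32

x_1 = g(1.320000) = 1.796364
x_2 = g(1.796364) = 1.733202
x_3 = g(1.733202) = 1.732051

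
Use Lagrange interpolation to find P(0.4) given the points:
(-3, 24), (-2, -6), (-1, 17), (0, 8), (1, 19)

Lagrange interpolation formula:
P(x) = Σ yᵢ × Lᵢ(x)
where Lᵢ(x) = Π_{j≠i} (x - xⱼ)/(xᵢ - xⱼ)

L_0(0.4) = (0.4 - (-2))/(-3 - (-2)) × (0.4 - (-1))/(-3 - (-1)) × (0.4 - 0)/(-3 - 0) × (0.4 - 1)/(-3 - 1) = -0.033600
L_1(0.4) = (0.4 - (-3))/(-2 - (-3)) × (0.4 - (-1))/(-2 - (-1)) × (0.4 - 0)/(-2 - 0) × (0.4 - 1)/(-2 - 1) = 0.190400
L_2(0.4) = (0.4 - (-3))/(-1 - (-3)) × (0.4 - (-2))/(-1 - (-2)) × (0.4 - 0)/(-1 - 0) × (0.4 - 1)/(-1 - 1) = -0.489600
L_3(0.4) = (0.4 - (-3))/(0 - (-3)) × (0.4 - (-2))/(0 - (-2)) × (0.4 - (-1))/(0 - (-1)) × (0.4 - 1)/(0 - 1) = 1.142400
L_4(0.4) = (0.4 - (-3))/(1 - (-3)) × (0.4 - (-2))/(1 - (-2)) × (0.4 - (-1))/(1 - (-1)) × (0.4 - 0)/(1 - 0) = 0.190400

P(0.4) = 24×L_0(0.4) + (-6)×L_1(0.4) + 17×L_2(0.4) + 8×L_3(0.4) + 19×L_4(0.4)
P(0.4) = 2.484800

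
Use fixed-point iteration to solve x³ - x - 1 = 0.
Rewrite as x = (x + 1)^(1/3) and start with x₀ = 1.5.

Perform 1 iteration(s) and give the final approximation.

Equation: x³ - x - 1 = 0
Fixed-point form: x = (x + 1)^(1/3)
x₀ = 1.5

x_1 = g(1.500000) = 1.357209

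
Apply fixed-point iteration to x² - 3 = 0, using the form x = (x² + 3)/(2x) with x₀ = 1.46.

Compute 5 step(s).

Equation: x² - 3 = 0
Fixed-point form: x = (x² + 3)/(2x)
x₀ = 1.46

x_1 = g(1.460000) = 1.757397
x_2 = g(1.757397) = 1.732234
x_3 = g(1.732234) = 1.732051
x_4 = g(1.732051) = 1.732051
x_5 = g(1.732051) = 1.732051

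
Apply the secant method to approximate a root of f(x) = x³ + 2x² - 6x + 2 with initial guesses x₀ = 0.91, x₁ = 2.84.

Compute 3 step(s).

f(x) = x³ + 2x² - 6x + 2
x₀ = 0.91, x₁ = 2.84

Secant formula: x_{n+1} = x_n - f(x_n)(x_n - x_{n-1})/(f(x_n) - f(x_{n-1}))

Iteration 1:
  f(0.910000) = -1.050229
  f(2.840000) = 23.997504
  x_2 = 2.840000 - 23.997504×(2.840000 - 0.910000)/(23.997504 - (-1.050229))
       = 0.990923
Iteration 2:
  f(2.840000) = 23.997504
  f(0.990923) = -1.008666
  x_3 = 0.990923 - (-1.008666)×(0.990923 - 2.840000)/(-1.008666 - 23.997504)
       = 1.065509
Iteration 3:
  f(0.990923) = -1.008666
  f(1.065509) = -0.912753
  x_4 = 1.065509 - (-0.912753)×(1.065509 - 0.990923)/(-0.912753 - (-1.008666))
       = 1.775304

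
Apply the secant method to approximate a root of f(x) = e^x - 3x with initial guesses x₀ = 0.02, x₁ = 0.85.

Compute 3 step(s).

f(x) = e^x - 3x
x₀ = 0.02, x₁ = 0.85

Secant formula: x_{n+1} = x_n - f(x_n)(x_n - x_{n-1})/(f(x_n) - f(x_{n-1}))

Iteration 1:
  f(0.020000) = 0.960201
  f(0.850000) = -0.210353
  x_2 = 0.850000 - (-0.210353)×(0.850000 - 0.020000)/(-0.210353 - 0.960201)
       = 0.700846
Iteration 2:
  f(0.850000) = -0.210353
  f(0.700846) = -0.087081
  x_3 = 0.700846 - (-0.087081)×(0.700846 - 0.850000)/(-0.087081 - (-0.210353))
       = 0.595482
Iteration 3:
  f(0.700846) = -0.087081
  f(0.595482) = 0.027459
  x_4 = 0.595482 - 0.027459×(0.595482 - 0.700846)/(0.027459 - (-0.087081))
       = 0.620741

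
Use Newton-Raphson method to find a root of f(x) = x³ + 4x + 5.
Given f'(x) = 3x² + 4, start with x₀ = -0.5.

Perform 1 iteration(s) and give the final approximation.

f(x) = x³ + 4x + 5
f'(x) = 3x² + 4
x₀ = -0.5

Newton-Raphson formula: x_{n+1} = x_n - f(x_n)/f'(x_n)

Iteration 1:
  f(-0.500000) = 2.875000
  f'(-0.500000) = 4.750000
  x_1 = -0.500000 - 2.875000/4.750000 = -1.105263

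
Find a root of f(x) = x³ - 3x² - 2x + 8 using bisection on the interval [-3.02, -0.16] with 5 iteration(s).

f(x) = x³ - 3x² - 2x + 8
Initial interval: [-3.02, -0.16]

Iteration 1:
  c_1 = (-3.020000 + (-0.160000))/2 = -1.590000
  f(c_1) = f(-1.590000) = -0.423979
  f(a) × f(c) ≥ 0, new interval: [-1.590000, -0.160000]
Iteration 2:
  c_2 = (-1.590000 + (-0.160000))/2 = -0.875000
  f(c_2) = f(-0.875000) = 6.783203
  f(a) × f(c) < 0, new interval: [-1.590000, -0.875000]
Iteration 3:
  c_3 = (-1.590000 + (-0.875000))/2 = -1.232500
  f(c_3) = f(-1.232500) = 4.035594
  f(a) × f(c) < 0, new interval: [-1.590000, -1.232500]
Iteration 4:
  c_4 = (-1.590000 + (-1.232500))/2 = -1.411250
  f(c_4) = f(-1.411250) = 2.036937
  f(a) × f(c) < 0, new interval: [-1.590000, -1.411250]
Iteration 5:
  c_5 = (-1.590000 + (-1.411250))/2 = -1.500625
  f(c_5) = f(-1.500625) = 0.866403
  f(a) × f(c) < 0, new interval: [-1.590000, -1.500625]

After 5 iteration(s), the approximation is c_5 = -1.500625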